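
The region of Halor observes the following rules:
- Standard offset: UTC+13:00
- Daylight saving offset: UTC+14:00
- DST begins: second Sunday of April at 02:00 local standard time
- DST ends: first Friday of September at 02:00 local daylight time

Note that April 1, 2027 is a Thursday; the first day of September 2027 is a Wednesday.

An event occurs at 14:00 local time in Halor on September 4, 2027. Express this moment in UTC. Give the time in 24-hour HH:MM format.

1 April 2027 is a Thursday, so the first Sunday is April 4 and the second is April 11.
1 September 2027 is a Wednesday, so the first Friday is September 3.
Daylight saving runs 11 April – 3 September; September 4, 2027 is outside that window, so Halor is on standard time at UTC+13:00.
14:00 local − 13h = 01:00 UTC.

01:00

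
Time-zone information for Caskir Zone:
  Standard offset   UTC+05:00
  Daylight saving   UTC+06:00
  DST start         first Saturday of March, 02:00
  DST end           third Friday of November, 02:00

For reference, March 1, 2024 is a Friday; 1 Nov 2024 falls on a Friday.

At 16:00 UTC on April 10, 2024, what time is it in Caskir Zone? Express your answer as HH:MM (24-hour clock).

22:00

1 March 2024 is a Friday, so the first Saturday is March 2.
1 November 2024 is a Friday, so the first Friday is November 1 and the third is November 15.
At the standard offset (UTC+05:00), 16:00 UTC + 5h = 21:00 Caskir Zone standard time.
The standard-time date in Caskir Zone, April 10, 2024, falls between 2 March and 15 November, so daylight saving is in effect and Caskir Zone is at UTC+06:00.
16:00 UTC + 6h = 22:00 local.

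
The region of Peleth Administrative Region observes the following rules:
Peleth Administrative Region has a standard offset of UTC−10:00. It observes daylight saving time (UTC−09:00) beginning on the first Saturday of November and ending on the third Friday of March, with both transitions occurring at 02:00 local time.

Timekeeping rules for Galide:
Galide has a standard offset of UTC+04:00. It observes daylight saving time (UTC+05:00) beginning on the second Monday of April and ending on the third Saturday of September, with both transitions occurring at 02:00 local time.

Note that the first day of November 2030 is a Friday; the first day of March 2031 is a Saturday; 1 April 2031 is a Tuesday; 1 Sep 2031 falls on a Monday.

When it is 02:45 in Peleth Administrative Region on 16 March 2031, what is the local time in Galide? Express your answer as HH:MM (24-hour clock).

15:45

1 November 2030 is a Friday, so the first Saturday is November 2.
1 March 2031 is a Saturday, so the first Friday is March 7 and the third is March 21.
16 March 2031 lies within the daylight-saving period (2 November 2030 – 21 March 2031), so Peleth Administrative Region is on daylight time, UTC−09:00.
02:45 Peleth Administrative Region + 9h = 11:45 UTC.
1 April 2031 is a Tuesday, so the first Monday is April 7 and the second is April 14.
1 September 2031 is a Monday, so the first Saturday is September 6 and the third is September 20.
At the standard offset (UTC+04:00), 11:45 UTC + 4h = 15:45 Galide standard time.
The standard-time date in Galide, 16 March 2031, does not fall between 14 April and 20 September, so daylight saving is not in effect and Galide is at UTC+04:00.
11:45 UTC + 4h = 15:45 Galide.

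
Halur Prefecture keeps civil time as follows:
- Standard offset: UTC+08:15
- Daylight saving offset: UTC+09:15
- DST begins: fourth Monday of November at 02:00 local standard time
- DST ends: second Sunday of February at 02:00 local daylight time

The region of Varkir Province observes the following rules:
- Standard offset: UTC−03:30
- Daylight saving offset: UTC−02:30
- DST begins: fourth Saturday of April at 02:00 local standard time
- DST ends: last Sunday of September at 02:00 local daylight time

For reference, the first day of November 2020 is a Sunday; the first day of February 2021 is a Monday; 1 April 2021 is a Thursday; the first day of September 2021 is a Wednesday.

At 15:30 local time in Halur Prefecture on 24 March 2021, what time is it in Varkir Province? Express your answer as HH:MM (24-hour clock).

1 November 2020 is a Sunday, so the first Monday is November 2 and the fourth is November 23.
1 February 2021 is a Monday, so the first Sunday is February 7 and the second is February 14.
24 March 2021 is outside the daylight-saving period (23 November 2020 – 14 February 2021), so Halur Prefecture is on standard time, UTC+08:15.
15:30 Halur Prefecture − 8h15m = 07:15 UTC.
1 April 2021 is a Thursday, so the first Saturday is April 3 and the fourth is April 24.
1 September 2021 is a Wednesday, so Sundays fall on 5, 12, 19, 26; the last is September 26.
At the standard offset (UTC−03:30), 07:15 UTC − 3h30m = 03:45 Varkir Province standard time.
The standard-time date in Varkir Province, 24 March 2021, does not fall between 24 April and 26 September, so daylight saving is not in effect and Varkir Province is at UTC−03:30.
07:15 UTC − 3h30m = 03:45 Varkir Province.

03:45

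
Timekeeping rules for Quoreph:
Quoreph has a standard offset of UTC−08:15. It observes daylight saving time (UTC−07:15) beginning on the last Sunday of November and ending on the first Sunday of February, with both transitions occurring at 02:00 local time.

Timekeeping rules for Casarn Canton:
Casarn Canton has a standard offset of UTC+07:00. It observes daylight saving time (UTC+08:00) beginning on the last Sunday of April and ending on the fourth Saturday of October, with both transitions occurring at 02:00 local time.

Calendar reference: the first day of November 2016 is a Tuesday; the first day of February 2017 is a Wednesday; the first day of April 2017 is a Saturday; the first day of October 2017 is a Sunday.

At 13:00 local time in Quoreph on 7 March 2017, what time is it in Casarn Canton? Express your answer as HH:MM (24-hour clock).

1 November 2016 is a Tuesday, so Sundays fall on 6, 13, 20, 27; the last is November 27.
1 February 2017 is a Wednesday, so the first Sunday is February 5.
7 March 2017 does not fall between 27 November 2016 and 5 February 2017, so daylight saving is not in effect and Quoreph is at UTC−08:15.
13:00 Quoreph + 8h15m = 21:15 UTC.
1 April 2017 is a Saturday, so Sundays fall on 2, 9, 16, 23, 30; the last is April 30.
1 October 2017 is a Sunday, so the first Saturday is October 7 and the fourth is October 28.
At the standard offset (UTC+07:00), 21:15 UTC + 7h = 04:15 Casarn Canton standard time (rolling into the next day, 8 March 2017).
The standard-time date in Casarn Canton, 8 March 2017, does not fall between 30 April and 28 October, so daylight saving is not in effect and Casarn Canton is at UTC+07:00.
21:15 UTC + 7h = 04:15 Casarn Canton (rolling into the next day, 8 March 2017).

04:15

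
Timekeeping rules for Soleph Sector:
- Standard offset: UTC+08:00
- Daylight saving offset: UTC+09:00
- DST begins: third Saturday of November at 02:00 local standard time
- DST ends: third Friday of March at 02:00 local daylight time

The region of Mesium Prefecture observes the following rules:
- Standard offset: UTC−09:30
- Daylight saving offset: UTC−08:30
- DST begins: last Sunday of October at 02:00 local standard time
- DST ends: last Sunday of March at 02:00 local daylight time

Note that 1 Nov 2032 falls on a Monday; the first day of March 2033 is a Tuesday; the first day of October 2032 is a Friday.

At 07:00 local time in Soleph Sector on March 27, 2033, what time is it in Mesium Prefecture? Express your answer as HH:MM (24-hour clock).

1 November 2032 is a Monday, so the first Saturday is November 6 and the third is November 20.
1 March 2033 is a Tuesday, so the first Friday is March 4 and the third is March 18.
Daylight saving runs 20 November 2032 – 18 March 2033; March 27, 2033 is outside that window, so Soleph Sector is on standard time at UTC+08:00.
07:00 Soleph Sector − 8h = 23:00 UTC (rolling into the previous day, 26 March 2033).
1 October 2032 is a Friday, so Sundays fall on 3, 10, 17, 24, 31; the last is October 31.
1 March 2033 is a Tuesday, so Sundays fall on 6, 13, 20, 27; the last is March 27.
At the standard offset (UTC−09:30), 23:00 UTC − 9h30m = 13:30 Mesium Prefecture standard time.
Daylight saving runs 31 October 2032 – 27 March 2033; the standard-time date in Mesium Prefecture, March 26, 2033, is inside that window, so Mesium Prefecture is at UTC−08:30.
23:00 UTC − 8h30m = 14:30 Mesium Prefecture.

14:30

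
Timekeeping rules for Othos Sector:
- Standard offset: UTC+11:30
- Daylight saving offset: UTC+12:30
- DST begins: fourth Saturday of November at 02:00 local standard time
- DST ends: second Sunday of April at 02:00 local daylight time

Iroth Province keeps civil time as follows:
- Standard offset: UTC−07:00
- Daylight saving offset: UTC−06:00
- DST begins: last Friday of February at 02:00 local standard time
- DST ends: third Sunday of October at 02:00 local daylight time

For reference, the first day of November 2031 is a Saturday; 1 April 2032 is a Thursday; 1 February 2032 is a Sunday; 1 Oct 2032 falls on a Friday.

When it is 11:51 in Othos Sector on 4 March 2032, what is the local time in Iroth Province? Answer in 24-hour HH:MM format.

17:21

1 November 2031 is a Saturday, so the first Saturday is November 1 and the fourth is November 22.
1 April 2032 is a Thursday, so the first Sunday is April 4 and the second is April 11.
4 March 2032 falls between 22 November 2031 and 11 April 2032, so daylight saving is in effect and Othos Sector is at UTC+12:30.
11:51 Othos Sector − 12h30m = 23:21 UTC (rolling into the previous day, 3 March 2032).
1 February 2032 is a Sunday, so Fridays fall on 6, 13, 20, 27; the last is February 27.
1 October 2032 is a Friday, so the first Sunday is October 3 and the third is October 17.
At the standard offset (UTC−07:00), 23:21 UTC − 7h = 16:21 Iroth Province standard time.
The standard-time date in Iroth Province, 3 March 2032, lies within the daylight-saving period (27 February – 17 October), so Iroth Province is on daylight time, UTC−06:00.
23:21 UTC − 6h = 17:21 Iroth Province.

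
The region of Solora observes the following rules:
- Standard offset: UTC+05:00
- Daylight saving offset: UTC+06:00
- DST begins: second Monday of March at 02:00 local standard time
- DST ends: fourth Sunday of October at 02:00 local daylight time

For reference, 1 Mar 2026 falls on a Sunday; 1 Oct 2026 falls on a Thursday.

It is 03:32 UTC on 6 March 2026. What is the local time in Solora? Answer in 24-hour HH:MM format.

08:32

1 March 2026 is a Sunday, so the first Monday is March 2 and the second is March 9.
1 October 2026 is a Thursday, so the first Sunday is October 4 and the fourth is October 25.
At the standard offset (UTC+05:00), 03:32 UTC + 5h = 08:32 Solora standard time.
The standard-time date in Solora, 6 March 2026, does not fall between 9 March and 25 October, so daylight saving is not in effect and Solora is at UTC+05:00.
03:32 UTC + 5h = 08:32 local.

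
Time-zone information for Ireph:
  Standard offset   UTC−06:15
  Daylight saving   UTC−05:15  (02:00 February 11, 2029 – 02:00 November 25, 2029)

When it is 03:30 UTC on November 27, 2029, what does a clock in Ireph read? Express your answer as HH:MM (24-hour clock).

At the standard offset (UTC−06:15), 03:30 UTC − 6h15m = 21:15 Ireph standard time (rolling into the previous day, 26 November 2029).
The standard-time date in Ireph, November 26, 2029, does not fall between 11 February and 25 November, so daylight saving is not in effect and Ireph is at UTC−06:15.
03:30 UTC − 6h15m = 21:15 local (rolling into the previous day, 26 November 2029).

21:15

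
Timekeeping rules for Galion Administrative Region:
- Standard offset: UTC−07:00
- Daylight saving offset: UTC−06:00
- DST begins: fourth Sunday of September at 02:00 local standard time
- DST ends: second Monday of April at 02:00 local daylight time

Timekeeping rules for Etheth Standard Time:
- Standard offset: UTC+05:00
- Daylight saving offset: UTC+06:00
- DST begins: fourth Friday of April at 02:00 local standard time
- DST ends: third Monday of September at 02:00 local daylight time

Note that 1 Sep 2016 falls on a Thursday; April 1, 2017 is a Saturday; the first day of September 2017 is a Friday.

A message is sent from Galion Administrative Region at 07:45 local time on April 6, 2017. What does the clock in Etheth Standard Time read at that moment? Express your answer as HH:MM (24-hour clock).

1 September 2016 is a Thursday, so the first Sunday is September 4 and the fourth is September 25.
1 April 2017 is a Saturday, so the first Monday is April 3 and the second is April 10.
April 6, 2017 lies within the daylight-saving period (25 September 2016 – 10 April 2017), so Galion Administrative Region is on daylight time, UTC−06:00.
07:45 Galion Administrative Region + 6h = 13:45 UTC.
1 April 2017 is a Saturday, so the first Friday is April 7 and the fourth is April 28.
1 September 2017 is a Friday, so the first Monday is September 4 and the third is September 18.
At the standard offset (UTC+05:00), 13:45 UTC + 5h = 18:45 Etheth Standard Time standard time.
Daylight saving runs 28 April – 18 September; the standard-time date in Etheth Standard Time, April 6, 2017, is outside that window, so Etheth Standard Time is on standard time at UTC+05:00.
13:45 UTC + 5h = 18:45 Etheth Standard Time.

18:45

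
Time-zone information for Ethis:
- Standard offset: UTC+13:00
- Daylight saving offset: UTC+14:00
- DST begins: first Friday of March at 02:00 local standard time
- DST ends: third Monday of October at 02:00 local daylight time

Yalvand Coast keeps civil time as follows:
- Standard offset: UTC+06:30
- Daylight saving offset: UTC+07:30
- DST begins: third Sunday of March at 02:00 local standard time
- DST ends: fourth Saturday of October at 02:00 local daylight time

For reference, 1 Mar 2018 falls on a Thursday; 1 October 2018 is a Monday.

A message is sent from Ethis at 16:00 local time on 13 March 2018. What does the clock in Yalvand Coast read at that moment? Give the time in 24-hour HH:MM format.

08:30

1 March 2018 is a Thursday, so the first Friday is March 2.
1 October 2018 is a Monday, so the first Monday is October 1 and the third is October 15.
Daylight saving runs 2 March – 15 October; 13 March 2018 is inside that window, so Ethis is at UTC+14:00.
16:00 Ethis − 14h = 02:00 UTC.
1 March 2018 is a Thursday, so the first Sunday is March 4 and the third is March 18.
1 October 2018 is a Monday, so the first Saturday is October 6 and the fourth is October 27.
At the standard offset (UTC+06:30), 02:00 UTC + 6h30m = 08:30 Yalvand Coast standard time.
The standard-time date in Yalvand Coast, 13 March 2018, does not fall between 18 March and 27 October, so daylight saving is not in effect and Yalvand Coast is at UTC+06:30.
02:00 UTC + 6h30m = 08:30 Yalvand Coast.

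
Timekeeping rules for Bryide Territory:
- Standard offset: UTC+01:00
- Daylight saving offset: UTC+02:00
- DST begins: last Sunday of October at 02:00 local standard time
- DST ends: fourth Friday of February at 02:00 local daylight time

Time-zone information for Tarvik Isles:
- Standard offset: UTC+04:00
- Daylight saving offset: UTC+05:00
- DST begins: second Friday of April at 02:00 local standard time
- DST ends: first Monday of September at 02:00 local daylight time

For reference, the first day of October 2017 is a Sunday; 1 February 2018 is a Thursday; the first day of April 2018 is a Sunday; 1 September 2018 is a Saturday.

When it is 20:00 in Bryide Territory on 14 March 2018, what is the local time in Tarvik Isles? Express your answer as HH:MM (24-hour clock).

23:00

1 October 2017 is a Sunday, so Sundays fall on 1, 8, 15, 22, 29; the last is October 29.
1 February 2018 is a Thursday, so the first Friday is February 2 and the fourth is February 23.
14 March 2018 does not fall between 29 October 2017 and 23 February 2018, so daylight saving is not in effect and Bryide Territory is at UTC+01:00.
20:00 Bryide Territory − 1h = 19:00 UTC.
1 April 2018 is a Sunday, so the first Friday is April 6 and the second is April 13.
1 September 2018 is a Saturday, so the first Monday is September 3.
At the standard offset (UTC+04:00), 19:00 UTC + 4h = 23:00 Tarvik Isles standard time.
The standard-time date in Tarvik Isles, 14 March 2018, is outside the daylight-saving period (13 April – 3 September), so Tarvik Isles is on standard time, UTC+04:00.
19:00 UTC + 4h = 23:00 Tarvik Isles.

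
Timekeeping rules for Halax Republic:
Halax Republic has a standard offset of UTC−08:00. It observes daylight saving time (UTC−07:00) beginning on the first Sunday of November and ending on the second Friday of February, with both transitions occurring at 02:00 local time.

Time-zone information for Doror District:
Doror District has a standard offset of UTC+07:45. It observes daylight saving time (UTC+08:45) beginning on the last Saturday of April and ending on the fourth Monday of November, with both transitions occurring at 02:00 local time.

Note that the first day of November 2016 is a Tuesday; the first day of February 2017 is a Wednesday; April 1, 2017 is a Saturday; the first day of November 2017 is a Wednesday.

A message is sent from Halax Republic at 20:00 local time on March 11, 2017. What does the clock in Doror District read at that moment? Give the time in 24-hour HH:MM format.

1 November 2016 is a Tuesday, so the first Sunday is November 6.
1 February 2017 is a Wednesday, so the first Friday is February 3 and the second is February 10.
Daylight saving runs 6 November 2016 – 10 February 2017; March 11, 2017 is outside that window, so Halax Republic is on standard time at UTC−08:00.
20:00 Halax Republic + 8h = 04:00 UTC (rolling into the next day, 12 March 2017).
1 April 2017 is a Saturday, so Saturdays fall on 1, 8, 15, 22, 29; the last is April 29.
1 November 2017 is a Wednesday, so the first Monday is November 6 and the fourth is November 27.
At the standard offset (UTC+07:45), 04:00 UTC + 7h45m = 11:45 Doror District standard time.
The standard-time date in Doror District, March 12, 2017, does not fall between 29 April and 27 November, so daylight saving is not in effect and Doror District is at UTC+07:45.
04:00 UTC + 7h45m = 11:45 Doror District.

11:45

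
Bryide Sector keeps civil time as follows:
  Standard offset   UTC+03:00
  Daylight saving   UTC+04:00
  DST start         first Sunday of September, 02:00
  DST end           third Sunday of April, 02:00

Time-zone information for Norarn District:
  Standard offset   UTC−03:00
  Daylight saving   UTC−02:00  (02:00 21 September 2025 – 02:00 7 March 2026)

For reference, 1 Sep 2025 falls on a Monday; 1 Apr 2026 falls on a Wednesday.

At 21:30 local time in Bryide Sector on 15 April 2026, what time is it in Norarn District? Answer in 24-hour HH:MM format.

14:30

1 September 2025 is a Monday, so the first Sunday is September 7.
1 April 2026 is a Wednesday, so the first Sunday is April 5 and the third is April 19.
Daylight saving runs 7 September 2025 – 19 April 2026; 15 April 2026 is inside that window, so Bryide Sector is at UTC+04:00.
21:30 Bryide Sector − 4h = 17:30 UTC.
At the standard offset (UTC−03:00), 17:30 UTC − 3h = 14:30 Norarn District standard time.
Daylight saving runs 21 September 2025 – 7 March 2026; the standard-time date in Norarn District, 15 April 2026, is outside that window, so Norarn District is on standard time at UTC−03:00.
17:30 UTC − 3h = 14:30 Norarn District.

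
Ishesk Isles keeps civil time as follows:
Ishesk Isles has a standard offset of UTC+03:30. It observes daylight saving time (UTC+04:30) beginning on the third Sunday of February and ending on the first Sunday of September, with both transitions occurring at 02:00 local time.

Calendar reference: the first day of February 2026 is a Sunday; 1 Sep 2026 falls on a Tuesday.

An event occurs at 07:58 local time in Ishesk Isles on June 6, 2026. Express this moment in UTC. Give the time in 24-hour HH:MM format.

03:28

1 February 2026 is a Sunday, so the first Sunday is February 1 and the third is February 15.
1 September 2026 is a Tuesday, so the first Sunday is September 6.
June 6, 2026 falls between 15 February and 6 September, so daylight saving is in effect and Ishesk Isles is at UTC+04:30.
07:58 local − 4h30m = 03:28 UTC.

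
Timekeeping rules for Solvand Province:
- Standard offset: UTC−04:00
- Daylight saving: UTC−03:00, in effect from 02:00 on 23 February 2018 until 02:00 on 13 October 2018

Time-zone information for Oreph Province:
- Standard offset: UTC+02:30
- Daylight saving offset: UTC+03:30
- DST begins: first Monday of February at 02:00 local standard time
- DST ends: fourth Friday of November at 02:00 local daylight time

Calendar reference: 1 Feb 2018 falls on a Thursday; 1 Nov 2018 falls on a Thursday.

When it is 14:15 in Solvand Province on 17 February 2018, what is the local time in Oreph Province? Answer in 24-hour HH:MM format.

Daylight saving runs 23 February – 13 October; 17 February 2018 is outside that window, so Solvand Province is on standard time at UTC−04:00.
14:15 Solvand Province + 4h = 18:15 UTC.
1 February 2018 is a Thursday, so the first Monday is February 5.
1 November 2018 is a Thursday, so the first Friday is November 2 and the fourth is November 23.
At the standard offset (UTC+02:30), 18:15 UTC + 2h30m = 20:45 Oreph Province standard time.
Daylight saving runs 5 February – 23 November; the standard-time date in Oreph Province, 17 February 2018, is inside that window, so Oreph Province is at UTC+03:30.
18:15 UTC + 3h30m = 21:45 Oreph Province.

21:45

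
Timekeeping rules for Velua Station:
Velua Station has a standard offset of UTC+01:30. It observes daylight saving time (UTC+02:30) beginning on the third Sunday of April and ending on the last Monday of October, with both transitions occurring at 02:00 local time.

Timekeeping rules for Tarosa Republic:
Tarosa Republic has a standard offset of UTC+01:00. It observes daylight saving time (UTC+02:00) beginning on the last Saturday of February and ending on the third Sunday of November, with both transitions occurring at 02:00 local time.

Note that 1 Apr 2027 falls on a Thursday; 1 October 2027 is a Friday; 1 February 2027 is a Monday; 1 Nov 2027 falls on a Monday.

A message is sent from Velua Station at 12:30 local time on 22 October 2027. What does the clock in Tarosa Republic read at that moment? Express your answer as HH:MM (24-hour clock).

12:00

1 April 2027 is a Thursday, so the first Sunday is April 4 and the third is April 18.
1 October 2027 is a Friday, so Mondays fall on 4, 11, 18, 25; the last is October 25.
22 October 2027 falls between 18 April and 25 October, so daylight saving is in effect and Velua Station is at UTC+02:30.
12:30 Velua Station − 2h30m = 10:00 UTC.
1 February 2027 is a Monday, so Saturdays fall on 6, 13, 20, 27; the last is February 27.
1 November 2027 is a Monday, so the first Sunday is November 7 and the third is November 21.
At the standard offset (UTC+01:00), 10:00 UTC + 1h = 11:00 Tarosa Republic standard time.
The standard-time date in Tarosa Republic, 22 October 2027, falls between 27 February and 21 November, so daylight saving is in effect and Tarosa Republic is at UTC+02:00.
10:00 UTC + 2h = 12:00 Tarosa Republic.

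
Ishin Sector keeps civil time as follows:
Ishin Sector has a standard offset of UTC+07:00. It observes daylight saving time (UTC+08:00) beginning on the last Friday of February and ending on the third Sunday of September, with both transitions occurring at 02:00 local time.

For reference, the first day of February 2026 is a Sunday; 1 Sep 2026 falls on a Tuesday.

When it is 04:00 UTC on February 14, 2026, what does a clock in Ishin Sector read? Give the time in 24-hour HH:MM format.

1 February 2026 is a Sunday, so Fridays fall on 6, 13, 20, 27; the last is February 27.
1 September 2026 is a Tuesday, so the first Sunday is September 6 and the third is September 20.
At the standard offset (UTC+07:00), 04:00 UTC + 7h = 11:00 Ishin Sector standard time.
The standard-time date in Ishin Sector, February 14, 2026, is outside the daylight-saving period (27 February – 20 September), so Ishin Sector is on standard time, UTC+07:00.
04:00 UTC + 7h = 11:00 local.

11:00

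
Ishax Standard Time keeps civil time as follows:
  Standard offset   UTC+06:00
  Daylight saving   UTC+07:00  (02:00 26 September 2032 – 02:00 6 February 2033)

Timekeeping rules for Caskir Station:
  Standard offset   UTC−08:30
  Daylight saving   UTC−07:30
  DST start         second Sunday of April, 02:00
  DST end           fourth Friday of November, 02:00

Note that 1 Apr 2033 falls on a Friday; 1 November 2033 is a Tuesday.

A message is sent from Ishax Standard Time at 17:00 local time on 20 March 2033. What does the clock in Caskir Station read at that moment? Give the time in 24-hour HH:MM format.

20 March 2033 does not fall between 26 September 2032 and 6 February 2033, so daylight saving is not in effect and Ishax Standard Time is at UTC+06:00.
17:00 Ishax Standard Time − 6h = 11:00 UTC.
1 April 2033 is a Friday, so the first Sunday is April 3 and the second is April 10.
1 November 2033 is a Tuesday, so the first Friday is November 4 and the fourth is November 25.
At the standard offset (UTC−08:30), 11:00 UTC − 8h30m = 02:30 Caskir Station standard time.
Daylight saving runs 10 April – 25 November; the standard-time date in Caskir Station, 20 March 2033, is outside that window, so Caskir Station is on standard time at UTC−08:30.
11:00 UTC − 8h30m = 02:30 Caskir Station.

02:30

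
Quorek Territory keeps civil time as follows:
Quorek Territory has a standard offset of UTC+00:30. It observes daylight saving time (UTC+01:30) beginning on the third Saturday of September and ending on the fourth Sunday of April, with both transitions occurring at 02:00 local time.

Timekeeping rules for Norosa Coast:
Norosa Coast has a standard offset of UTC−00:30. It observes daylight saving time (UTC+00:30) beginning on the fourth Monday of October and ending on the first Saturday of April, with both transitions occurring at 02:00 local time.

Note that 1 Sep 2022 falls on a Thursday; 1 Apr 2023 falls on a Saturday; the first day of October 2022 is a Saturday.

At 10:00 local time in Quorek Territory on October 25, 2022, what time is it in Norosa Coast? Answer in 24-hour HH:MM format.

09:00

1 September 2022 is a Thursday, so the first Saturday is September 3 and the third is September 17.
1 April 2023 is a Saturday, so the first Sunday is April 2 and the fourth is April 23.
October 25, 2022 falls between 17 September 2022 and 23 April 2023, so daylight saving is in effect and Quorek Territory is at UTC+01:30.
10:00 Quorek Territory − 1h30m = 08:30 UTC.
1 October 2022 is a Saturday, so the first Monday is October 3 and the fourth is October 24.
1 April 2023 is a Saturday, so the first Saturday is April 1.
At the standard offset (UTC−00:30), 08:30 UTC − 0h30m = 08:00 Norosa Coast standard time.
The standard-time date in Norosa Coast, October 25, 2022, falls between 24 October 2022 and 1 April 2023, so daylight saving is in effect and Norosa Coast is at UTC+00:30.
08:30 UTC + 0h30m = 09:00 Norosa Coast.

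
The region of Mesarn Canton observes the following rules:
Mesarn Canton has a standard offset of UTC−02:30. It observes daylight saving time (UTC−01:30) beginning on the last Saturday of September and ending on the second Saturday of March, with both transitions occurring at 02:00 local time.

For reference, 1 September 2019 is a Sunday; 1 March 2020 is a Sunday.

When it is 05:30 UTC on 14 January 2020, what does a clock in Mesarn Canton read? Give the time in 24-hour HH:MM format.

1 September 2019 is a Sunday, so Saturdays fall on 7, 14, 21, 28; the last is September 28.
1 March 2020 is a Sunday, so the first Saturday is March 7 and the second is March 14.
At the standard offset (UTC−02:30), 05:30 UTC − 2h30m = 03:00 Mesarn Canton standard time.
The standard-time date in Mesarn Canton, 14 January 2020, falls between 28 September 2019 and 14 March 2020, so daylight saving is in effect and Mesarn Canton is at UTC−01:30.
05:30 UTC − 1h30m = 04:00 local.

04:00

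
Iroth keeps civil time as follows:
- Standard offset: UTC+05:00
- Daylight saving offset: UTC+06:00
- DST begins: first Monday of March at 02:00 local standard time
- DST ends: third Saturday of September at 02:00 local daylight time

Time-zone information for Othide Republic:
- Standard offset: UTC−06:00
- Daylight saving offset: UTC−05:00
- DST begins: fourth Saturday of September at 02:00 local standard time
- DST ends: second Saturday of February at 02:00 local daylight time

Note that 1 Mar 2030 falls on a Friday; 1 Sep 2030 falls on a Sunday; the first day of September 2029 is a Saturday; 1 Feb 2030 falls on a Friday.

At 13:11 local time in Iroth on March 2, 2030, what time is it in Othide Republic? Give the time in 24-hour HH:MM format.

1 March 2030 is a Friday, so the first Monday is March 4.
1 September 2030 is a Sunday, so the first Saturday is September 7 and the third is September 21.
March 2, 2030 is outside the daylight-saving period (4 March – 21 September), so Iroth is on standard time, UTC+05:00.
13:11 Iroth − 5h = 08:11 UTC.
1 September 2029 is a Saturday, so the first Saturday is September 1 and the fourth is September 22.
1 February 2030 is a Friday, so the first Saturday is February 2 and the second is February 9.
At the standard offset (UTC−06:00), 08:11 UTC − 6h = 02:11 Othide Republic standard time.
Daylight saving runs 22 September 2029 – 9 February 2030; the standard-time date in Othide Republic, March 2, 2030, is outside that window, so Othide Republic is on standard time at UTC−06:00.
08:11 UTC − 6h = 02:11 Othide Republic.

02:11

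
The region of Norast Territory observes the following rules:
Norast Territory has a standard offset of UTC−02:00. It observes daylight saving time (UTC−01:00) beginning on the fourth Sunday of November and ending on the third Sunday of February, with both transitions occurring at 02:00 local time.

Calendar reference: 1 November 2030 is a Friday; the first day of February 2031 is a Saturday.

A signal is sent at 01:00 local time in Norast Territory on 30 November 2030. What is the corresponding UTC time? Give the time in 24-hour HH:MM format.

02:00

1 November 2030 is a Friday, so the first Sunday is November 3 and the fourth is November 24.
1 February 2031 is a Saturday, so the first Sunday is February 2 and the third is February 16.
Daylight saving runs 24 November 2030 – 16 February 2031; 30 November 2030 is inside that window, so Norast Territory is at UTC−01:00.
01:00 local + 1h = 02:00 UTC.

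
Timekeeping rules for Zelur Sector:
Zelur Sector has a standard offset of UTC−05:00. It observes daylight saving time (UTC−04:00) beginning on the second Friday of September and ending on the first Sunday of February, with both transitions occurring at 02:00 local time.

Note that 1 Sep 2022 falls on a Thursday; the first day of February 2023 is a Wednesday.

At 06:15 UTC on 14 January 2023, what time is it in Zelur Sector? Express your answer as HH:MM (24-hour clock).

02:15

1 September 2022 is a Thursday, so the first Friday is September 2 and the second is September 9.
1 February 2023 is a Wednesday, so the first Sunday is February 5.
At the standard offset (UTC−05:00), 06:15 UTC − 5h = 01:15 Zelur Sector standard time.
The standard-time date in Zelur Sector, 14 January 2023, falls between 9 September 2022 and 5 February 2023, so daylight saving is in effect and Zelur Sector is at UTC−04:00.
06:15 UTC − 4h = 02:15 local.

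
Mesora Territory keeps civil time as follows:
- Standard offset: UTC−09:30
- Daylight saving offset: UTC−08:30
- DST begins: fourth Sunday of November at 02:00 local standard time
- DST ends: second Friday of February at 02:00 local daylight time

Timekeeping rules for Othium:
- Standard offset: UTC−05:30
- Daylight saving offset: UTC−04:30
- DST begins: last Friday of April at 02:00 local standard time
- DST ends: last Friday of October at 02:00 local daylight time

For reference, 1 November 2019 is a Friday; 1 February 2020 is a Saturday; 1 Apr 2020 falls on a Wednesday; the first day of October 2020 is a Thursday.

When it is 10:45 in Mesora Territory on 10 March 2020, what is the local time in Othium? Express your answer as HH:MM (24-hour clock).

14:45

1 November 2019 is a Friday, so the first Sunday is November 3 and the fourth is November 24.
1 February 2020 is a Saturday, so the first Friday is February 7 and the second is February 14.
10 March 2020 does not fall between 24 November 2019 and 14 February 2020, so daylight saving is not in effect and Mesora Territory is at UTC−09:30.
10:45 Mesora Territory + 9h30m = 20:15 UTC.
1 April 2020 is a Wednesday, so Fridays fall on 3, 10, 17, 24; the last is April 24.
1 October 2020 is a Thursday, so Fridays fall on 2, 9, 16, 23, 30; the last is October 30.
At the standard offset (UTC−05:30), 20:15 UTC − 5h30m = 14:45 Othium standard time.
The standard-time date in Othium, 10 March 2020, does not fall between 24 April and 30 October, so daylight saving is not in effect and Othium is at UTC−05:30.
20:15 UTC − 5h30m = 14:45 Othium.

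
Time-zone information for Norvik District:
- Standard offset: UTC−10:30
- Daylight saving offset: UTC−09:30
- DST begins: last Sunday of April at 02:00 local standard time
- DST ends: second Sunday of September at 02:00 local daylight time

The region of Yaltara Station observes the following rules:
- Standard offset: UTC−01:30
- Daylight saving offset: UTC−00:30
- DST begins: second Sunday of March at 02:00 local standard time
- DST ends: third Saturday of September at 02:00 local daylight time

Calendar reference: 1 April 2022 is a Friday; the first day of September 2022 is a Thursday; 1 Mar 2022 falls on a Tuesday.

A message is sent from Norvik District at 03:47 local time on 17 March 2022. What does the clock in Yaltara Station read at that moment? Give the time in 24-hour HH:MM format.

1 April 2022 is a Friday, so Sundays fall on 3, 10, 17, 24; the last is April 24.
1 September 2022 is a Thursday, so the first Sunday is September 4 and the second is September 11.
17 March 2022 does not fall between 24 April and 11 September, so daylight saving is not in effect and Norvik District is at UTC−10:30.
03:47 Norvik District + 10h30m = 14:17 UTC.
1 March 2022 is a Tuesday, so the first Sunday is March 6 and the second is March 13.
1 September 2022 is a Thursday, so the first Saturday is September 3 and the third is September 17.
At the standard offset (UTC−01:30), 14:17 UTC − 1h30m = 12:47 Yaltara Station standard time.
Daylight saving runs 13 March – 17 September; the standard-time date in Yaltara Station, 17 March 2022, is inside that window, so Yaltara Station is at UTC−00:30.
14:17 UTC − 0h30m = 13:47 Yaltara Station.

13:47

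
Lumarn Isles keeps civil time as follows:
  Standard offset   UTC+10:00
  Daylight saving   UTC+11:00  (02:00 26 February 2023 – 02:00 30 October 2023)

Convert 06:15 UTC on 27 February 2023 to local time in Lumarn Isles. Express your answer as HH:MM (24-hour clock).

At the standard offset (UTC+10:00), 06:15 UTC + 10h = 16:15 Lumarn Isles standard time.
The standard-time date in Lumarn Isles, 27 February 2023, falls between 26 February and 30 October, so daylight saving is in effect and Lumarn Isles is at UTC+11:00.
06:15 UTC + 11h = 17:15 local.

17:15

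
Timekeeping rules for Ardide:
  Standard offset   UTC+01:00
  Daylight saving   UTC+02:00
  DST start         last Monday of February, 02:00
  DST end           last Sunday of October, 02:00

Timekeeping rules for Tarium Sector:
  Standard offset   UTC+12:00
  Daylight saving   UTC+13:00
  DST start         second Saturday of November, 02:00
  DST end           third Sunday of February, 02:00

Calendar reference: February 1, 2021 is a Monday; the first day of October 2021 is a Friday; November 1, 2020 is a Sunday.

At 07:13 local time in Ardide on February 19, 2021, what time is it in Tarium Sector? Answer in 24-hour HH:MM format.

1 February 2021 is a Monday, so Mondays fall on 1, 8, 15, 22; the last is February 22.
1 October 2021 is a Friday, so Sundays fall on 3, 10, 17, 24, 31; the last is October 31.
February 19, 2021 is outside the daylight-saving period (22 February – 31 October), so Ardide is on standard time, UTC+01:00.
07:13 Ardide − 1h = 06:13 UTC.
1 November 2020 is a Sunday, so the first Saturday is November 7 and the second is November 14.
1 February 2021 is a Monday, so the first Sunday is February 7 and the third is February 21.
At the standard offset (UTC+12:00), 06:13 UTC + 12h = 18:13 Tarium Sector standard time.
The standard-time date in Tarium Sector, February 19, 2021, lies within the daylight-saving period (14 November 2020 – 21 February 2021), so Tarium Sector is on daylight time, UTC+13:00.
06:13 UTC + 13h = 19:13 Tarium Sector.

19:13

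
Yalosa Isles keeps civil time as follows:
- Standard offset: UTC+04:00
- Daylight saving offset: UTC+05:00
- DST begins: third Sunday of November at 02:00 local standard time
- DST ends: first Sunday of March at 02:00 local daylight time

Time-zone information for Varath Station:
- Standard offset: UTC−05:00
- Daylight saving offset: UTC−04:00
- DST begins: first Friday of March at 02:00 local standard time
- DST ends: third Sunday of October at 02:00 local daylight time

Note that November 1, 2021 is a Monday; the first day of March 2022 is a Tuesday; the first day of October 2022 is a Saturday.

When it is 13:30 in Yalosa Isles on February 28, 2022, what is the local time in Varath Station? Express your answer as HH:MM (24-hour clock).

1 November 2021 is a Monday, so the first Sunday is November 7 and the third is November 21.
1 March 2022 is a Tuesday, so the first Sunday is March 6.
February 28, 2022 falls between 21 November 2021 and 6 March 2022, so daylight saving is in effect and Yalosa Isles is at UTC+05:00.
13:30 Yalosa Isles − 5h = 08:30 UTC.
1 March 2022 is a Tuesday, so the first Friday is March 4.
1 October 2022 is a Saturday, so the first Sunday is October 2 and the third is October 16.
At the standard offset (UTC−05:00), 08:30 UTC − 5h = 03:30 Varath Station standard time.
The standard-time date in Varath Station, February 28, 2022, does not fall between 4 March and 16 October, so daylight saving is not in effect and Varath Station is at UTC−05:00.
08:30 UTC − 5h = 03:30 Varath Station.

03:30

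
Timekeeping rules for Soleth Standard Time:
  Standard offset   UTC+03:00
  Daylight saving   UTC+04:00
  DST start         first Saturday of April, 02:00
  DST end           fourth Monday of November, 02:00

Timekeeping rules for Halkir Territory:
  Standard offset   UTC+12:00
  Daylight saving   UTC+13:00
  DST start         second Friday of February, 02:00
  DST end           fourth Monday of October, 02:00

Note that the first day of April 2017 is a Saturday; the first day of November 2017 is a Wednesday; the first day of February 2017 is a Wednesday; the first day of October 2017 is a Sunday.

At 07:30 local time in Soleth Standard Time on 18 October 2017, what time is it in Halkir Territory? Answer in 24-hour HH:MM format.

1 April 2017 is a Saturday, so the first Saturday is April 1.
1 November 2017 is a Wednesday, so the first Monday is November 6 and the fourth is November 27.
18 October 2017 falls between 1 April and 27 November, so daylight saving is in effect and Soleth Standard Time is at UTC+04:00.
07:30 Soleth Standard Time − 4h = 03:30 UTC.
1 February 2017 is a Wednesday, so the first Friday is February 3 and the second is February 10.
1 October 2017 is a Sunday, so the first Monday is October 2 and the fourth is October 23.
At the standard offset (UTC+12:00), 03:30 UTC + 12h = 15:30 Halkir Territory standard time.
Daylight saving runs 10 February – 23 October; the standard-time date in Halkir Territory, 18 October 2017, is inside that window, so Halkir Territory is at UTC+13:00.
03:30 UTC + 13h = 16:30 Halkir Territory.

16:30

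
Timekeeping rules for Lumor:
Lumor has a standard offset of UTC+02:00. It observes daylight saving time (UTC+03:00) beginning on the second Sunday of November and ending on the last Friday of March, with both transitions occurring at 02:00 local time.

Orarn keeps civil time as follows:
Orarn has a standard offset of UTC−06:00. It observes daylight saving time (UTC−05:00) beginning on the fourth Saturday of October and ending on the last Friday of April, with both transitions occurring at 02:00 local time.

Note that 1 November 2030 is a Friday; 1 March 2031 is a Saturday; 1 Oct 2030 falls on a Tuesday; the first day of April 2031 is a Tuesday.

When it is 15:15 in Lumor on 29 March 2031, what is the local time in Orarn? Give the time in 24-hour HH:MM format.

1 November 2030 is a Friday, so the first Sunday is November 3 and the second is November 10.
1 March 2031 is a Saturday, so Fridays fall on 7, 14, 21, 28; the last is March 28.
29 March 2031 is outside the daylight-saving period (10 November 2030 – 28 March 2031), so Lumor is on standard time, UTC+02:00.
15:15 Lumor − 2h = 13:15 UTC.
1 October 2030 is a Tuesday, so the first Saturday is October 5 and the fourth is October 26.
1 April 2031 is a Tuesday, so Fridays fall on 4, 11, 18, 25; the last is April 25.
At the standard offset (UTC−06:00), 13:15 UTC − 6h = 07:15 Orarn standard time.
Daylight saving runs 26 October 2030 – 25 April 2031; the standard-time date in Orarn, 29 March 2031, is inside that window, so Orarn is at UTC−05:00.
13:15 UTC − 5h = 08:15 Orarn.

08:15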